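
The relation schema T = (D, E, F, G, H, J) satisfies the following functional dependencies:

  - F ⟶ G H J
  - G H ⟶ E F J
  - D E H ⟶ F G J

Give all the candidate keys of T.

{D, F}⁺: F→GHJ adds G, H, J; GH→EFJ adds E → {D, E, F, G, H, J}. Minimal: {F}⁺ = {E, F, G, H, J}; {D}⁺ = {D} — none reach the full schema.
{D, E, H}⁺: DEH→FGJ adds F, G, J → {D, E, F, G, H, J}. Minimal: {E, H}⁺ = {E, H}; {D, H}⁺ = {D, H}; {D, E}⁺ = {D, E} — none reach the full schema.
{D, G, H}⁺: GH→EFJ adds E, F, J → {D, E, F, G, H, J}. Minimal: {G, H}⁺ = {E, F, G, H, J}; {D, H}⁺ = {D, H}; {D, G}⁺ = {D, G} — none reach the full schema.

{D, F}, {D, E, H}, {D, G, H}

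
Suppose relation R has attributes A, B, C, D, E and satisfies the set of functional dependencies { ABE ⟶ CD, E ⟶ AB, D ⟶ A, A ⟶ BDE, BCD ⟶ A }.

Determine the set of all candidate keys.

{A}⁺: A→BDE adds B, D, E; ABE→CD adds C → {A, B, C, D, E}.
{D}⁺: D→A adds A; A→BDE adds B, E; ABE→CD adds C → {A, B, C, D, E}.
{E}⁺: E→AB adds A, B; A→BDE adds D; ABE→CD adds C → {A, B, C, D, E}.

{A}, {D}, {E}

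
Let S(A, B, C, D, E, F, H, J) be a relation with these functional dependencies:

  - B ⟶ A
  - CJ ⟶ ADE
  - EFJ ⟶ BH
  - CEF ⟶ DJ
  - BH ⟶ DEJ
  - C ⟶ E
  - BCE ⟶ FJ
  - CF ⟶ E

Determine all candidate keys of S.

Attribute C never appears on the right-hand side of any dependency, so C must belong to every candidate key.
{C}⁺ = {C, E}, which is not all of the schema, so we must add further attributes.
{B, C}⁺: B→A adds A; C→E adds E; BCE→FJ adds F, J; CJ→ADE adds D; EFJ→BH adds H → {A, B, C, D, E, F, H, J}. Minimal: {C}⁺ = {C, E}; {B}⁺ = {A, B} — none reach the full schema.
{C, F}⁺: C→E adds E; CEF→DJ adds D, J; CJ→ADE adds A; EFJ→BH adds B, H → {A, B, C, D, E, F, H, J}. Minimal: {F}⁺ = {F}; {C}⁺ = {C, E} — none reach the full schema.

{B, C}, {C, F}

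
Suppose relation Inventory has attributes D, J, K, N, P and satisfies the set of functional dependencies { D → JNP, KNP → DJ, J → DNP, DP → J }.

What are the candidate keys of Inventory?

DK, JK, KNP

Attribute K never appears on the right-hand side of any dependency, so K must belong to every candidate key.
{K}⁺ = {K}, which is not all of the schema, so we must add further attributes.
{D, K}⁺: D→JNP adds J, N, P → {D, J, K, N, P}. Minimal: {K}⁺ = {K}; {D}⁺ = {D, J, N, P} — none reach the full schema.
{J, K}⁺: J→DNP adds D, N, P → {D, J, K, N, P}. Minimal: {K}⁺ = {K}; {J}⁺ = {D, J, N, P} — none reach the full schema.
{K, N, P}⁺: KNP→DJ adds D, J → {D, J, K, N, P}. Minimal: {N, P}⁺ = {N, P}; {K, P}⁺ = {K, P}; {K, N}⁺ = {K, N} — none reach the full schema.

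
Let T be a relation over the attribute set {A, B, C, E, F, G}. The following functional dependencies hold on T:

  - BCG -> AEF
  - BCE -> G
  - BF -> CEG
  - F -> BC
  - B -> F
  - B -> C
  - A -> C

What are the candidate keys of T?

{B}⁺: B→F adds F; B→C adds C; BF→CEG adds E, G; BCG→AEF adds A → {A, B, C, E, F, G}.
{F}⁺: F→BC adds B, C; BF→CEG adds E, G; BCG→AEF adds A → {A, B, C, E, F, G}.

(B); (F)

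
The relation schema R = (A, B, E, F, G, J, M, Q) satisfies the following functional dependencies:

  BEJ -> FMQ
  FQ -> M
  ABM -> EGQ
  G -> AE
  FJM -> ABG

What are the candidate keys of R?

{B, E, J}, {B, G, J}, {F, J, M}, {F, J, Q}, {A, B, J, M}

{B, E, J}⁺: BEJ→FMQ adds F, M, Q; FJM→ABG adds A, G → {A, B, E, F, G, J, M, Q}. Minimal: {E, J}⁺ = {E, J}; {B, J}⁺ = {B, J}; {B, E}⁺ = {B, E} — none reach the full schema.
{B, G, J}⁺: G→AE adds A, E; BEJ→FMQ adds F, M, Q → {A, B, E, F, G, J, M, Q}. Minimal: {G, J}⁺ = {A, E, G, J}; {B, J}⁺ = {B, J}; {B, G}⁺ = {A, B, E, G} — none reach the full schema.
{F, J, M}⁺: FJM→ABG adds A, B, G; ABM→EGQ adds E, Q → {A, B, E, F, G, J, M, Q}. Minimal: {J, M}⁺ = {J, M}; {F, M}⁺ = {F, M}; {F, J}⁺ = {F, J} — none reach the full schema.
{F, J, Q}⁺: FQ→M adds M; FJM→ABG adds A, B, G; ABM→EGQ adds E → {A, B, E, F, G, J, M, Q}. Minimal: {J, Q}⁺ = {J, Q}; {F, Q}⁺ = {F, M, Q}; {F, J}⁺ = {F, J} — none reach the full schema.
{A, B, J, M}⁺: ABM→EGQ adds E, G, Q; BEJ→FMQ adds F → {A, B, E, F, G, J, M, Q}. Minimal: {B, J, M}⁺ = {B, J, M}; {A, J, M}⁺ = {A, J, M}; {A, B, M}⁺ = {A, B, E, G, M, Q}; … — none reach the full schema.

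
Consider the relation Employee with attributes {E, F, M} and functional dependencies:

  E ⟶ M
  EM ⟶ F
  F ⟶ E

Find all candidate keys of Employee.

{E}; {F}

{E}⁺: E→M adds M; EM→F adds F → {E, F, M}.
{F}⁺: F→E adds E; E→M adds M → {E, F, M}.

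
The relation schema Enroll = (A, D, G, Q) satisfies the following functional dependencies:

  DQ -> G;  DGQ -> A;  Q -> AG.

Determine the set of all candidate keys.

Attributes D, Q never appear on any right-hand side, so every candidate key must contain {D, Q}.
{D, Q}⁺ = {A, D, G, Q}, which is all of the schema, so {D, Q} is the only candidate key.

(D, Q)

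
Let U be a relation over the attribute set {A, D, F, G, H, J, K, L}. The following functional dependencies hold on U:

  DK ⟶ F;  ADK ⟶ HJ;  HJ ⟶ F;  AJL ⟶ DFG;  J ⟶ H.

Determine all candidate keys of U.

{A, D, K, L}, {A, J, K, L}

{A, D, K, L}⁺: DK→F adds F; ADK→HJ adds H, J; AJL→DFG adds G → {A, D, F, G, H, J, K, L}. Minimal: {D, K, L}⁺ = {D, F, K, L}; {A, K, L}⁺ = {A, K, L}; {A, D, L}⁺ = {A, D, L}; … — none reach the full schema.
{A, J, K, L}⁺: AJL→DFG adds D, F, G; J→H adds H → {A, D, F, G, H, J, K, L}. Minimal: {J, K, L}⁺ = {F, H, J, K, L}; {A, K, L}⁺ = {A, K, L}; {A, J, L}⁺ = {A, D, F, G, H, J, L}; … — none reach the full schema.
Any other superkey contains one of these as a subset, so there are no further candidate keys.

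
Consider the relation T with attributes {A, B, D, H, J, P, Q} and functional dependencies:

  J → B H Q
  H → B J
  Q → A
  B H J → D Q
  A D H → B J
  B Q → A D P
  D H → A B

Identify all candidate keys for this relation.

{H}⁺: H→BJ adds B, J; BHJ→DQ adds D, Q; BQ→ADP adds A, P → {A, B, D, H, J, P, Q}.
{J}⁺: J→BHQ adds B, H, Q; Q→A adds A; BHJ→DQ adds D; BQ→ADP adds P → {A, B, D, H, J, P, Q}.
Any other superkey contains one of these as a subset, so there are no further candidate keys.

{H}; {J}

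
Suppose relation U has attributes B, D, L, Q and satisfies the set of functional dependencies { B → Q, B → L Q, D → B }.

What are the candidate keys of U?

Attribute D never appears on the right-hand side of any dependency, so D must belong to every candidate key.
{D}⁺ = {B, D, L, Q}, which is all of the schema, so {D} is the only candidate key.

{D}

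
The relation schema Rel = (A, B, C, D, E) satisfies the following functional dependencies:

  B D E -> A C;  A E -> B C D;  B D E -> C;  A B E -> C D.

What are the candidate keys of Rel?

{A, E}, {B, D, E}

{A, E}⁺: AE→BCD adds B, C, D → {A, B, C, D, E}. Minimal: {E}⁺ = {E}; {A}⁺ = {A} — none reach the full schema.
{B, D, E}⁺: BDE→AC adds A, C → {A, B, C, D, E}. Minimal: {D, E}⁺ = {D, E}; {B, E}⁺ = {B, E}; {B, D}⁺ = {B, D} — none reach the full schema.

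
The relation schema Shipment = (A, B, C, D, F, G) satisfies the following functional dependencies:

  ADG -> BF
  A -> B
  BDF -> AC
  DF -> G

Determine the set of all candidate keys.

{A, D, F}; {A, D, G}; {B, D, F}

{A, D, F}⁺: A→B adds B; BDF→AC adds C; DF→G adds G → {A, B, C, D, F, G}.
{A, D, G}⁺: ADG→BF adds B, F; BDF→AC adds C → {A, B, C, D, F, G}.
{B, D, F}⁺: BDF→AC adds A, C; DF→G adds G → {A, B, C, D, F, G}.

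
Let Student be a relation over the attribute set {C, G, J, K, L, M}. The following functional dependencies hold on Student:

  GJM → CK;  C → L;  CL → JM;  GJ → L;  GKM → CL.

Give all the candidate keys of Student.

Attribute G never appears on the right-hand side of any dependency, so G must belong to every candidate key.
{G}⁺ = {G}, which is not all of the schema, so we must add further attributes.
{C, G}⁺: C→L adds L; CL→JM adds J, M; GJM→CK adds K → {C, G, J, K, L, M}. Minimal: {G}⁺ = {G}; {C}⁺ = {C, J, L, M} — none reach the full schema.
{G, J, M}⁺: GJM→CK adds C, K; C→L adds L → {C, G, J, K, L, M}. Minimal: {J, M}⁺ = {J, M}; {G, M}⁺ = {G, M}; {G, J}⁺ = {G, J, L} — none reach the full schema.
{G, K, M}⁺: GKM→CL adds C, L; CL→JM adds J → {C, G, J, K, L, M}. Minimal: {K, M}⁺ = {K, M}; {G, M}⁺ = {G, M}; {G, K}⁺ = {G, K} — none reach the full schema.
Any other superkey contains one of these as a subset, so there are no further candidate keys.

CG; GJM; GKM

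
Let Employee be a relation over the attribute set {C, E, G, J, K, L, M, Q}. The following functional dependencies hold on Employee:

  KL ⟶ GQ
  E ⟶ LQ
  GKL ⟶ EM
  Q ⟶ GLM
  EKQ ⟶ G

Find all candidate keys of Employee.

{C, E, J, K}⁺: E→LQ adds L, Q; Q→GLM adds G, M → {C, E, G, J, K, L, M, Q}. Minimal: {E, J, K}⁺ = {E, G, J, K, L, M, Q}; {C, J, K}⁺ = {C, J, K}; {C, E, K}⁺ = {C, E, G, K, L, M, Q}; … — none reach the full schema.
{C, J, K, L}⁺: KL→GQ adds G, Q; GKL→EM adds E, M → {C, E, G, J, K, L, M, Q}. Minimal: {J, K, L}⁺ = {E, G, J, K, L, M, Q}; {C, K, L}⁺ = {C, E, G, K, L, M, Q}; {C, J, L}⁺ = {C, J, L}; … — none reach the full schema.
{C, J, K, Q}⁺: Q→GLM adds G, L, M; GKL→EM adds E → {C, E, G, J, K, L, M, Q}. Minimal: {J, K, Q}⁺ = {E, G, J, K, L, M, Q}; {C, K, Q}⁺ = {C, E, G, K, L, M, Q}; {C, J, Q}⁺ = {C, G, J, L, M, Q}; … — none reach the full schema.
Any other superkey contains one of these as a subset, so there are no further candidate keys.

(C, E, J, K), (C, J, K, L), (C, J, K, Q)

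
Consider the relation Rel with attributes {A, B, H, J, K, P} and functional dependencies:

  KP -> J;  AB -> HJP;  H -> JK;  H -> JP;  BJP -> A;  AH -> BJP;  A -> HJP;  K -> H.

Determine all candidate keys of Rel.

{A}⁺: A→HJP adds H, J, P; H→JK adds K; AH→BJP adds B → {A, B, H, J, K, P}.
{B, H}⁺: H→JK adds J, K; H→JP adds P; BJP→A adds A → {A, B, H, J, K, P}. Minimal: {H}⁺ = {H, J, K, P}; {B}⁺ = {B} — none reach the full schema.
{B, K}⁺: K→H adds H; H→JK adds J; H→JP adds P; BJP→A adds A → {A, B, H, J, K, P}. Minimal: {K}⁺ = {H, J, K, P}; {B}⁺ = {B} — none reach the full schema.
{B, J, P}⁺: BJP→A adds A; A→HJP adds H; H→JK adds K → {A, B, H, J, K, P}. Minimal: {J, P}⁺ = {J, P}; {B, P}⁺ = {B, P}; {B, J}⁺ = {B, J} — none reach the full schema.
Any other superkey contains one of these as a subset, so there are no further candidate keys.

(A), (B, H), (B, K), (B, J, P)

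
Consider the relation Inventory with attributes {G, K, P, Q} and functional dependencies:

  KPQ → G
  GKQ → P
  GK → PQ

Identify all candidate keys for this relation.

(G, K), (K, P, Q)

Attribute K never appears on the right-hand side of any dependency, so K must belong to every candidate key.
{K}⁺ = {K}, which is not all of the schema, so we must add further attributes.
{G, K}⁺: GK→PQ adds P, Q → {G, K, P, Q}. Minimal: {K}⁺ = {K}; {G}⁺ = {G} — none reach the full schema.
{K, P, Q}⁺: KPQ→G adds G → {G, K, P, Q}. Minimal: {P, Q}⁺ = {P, Q}; {K, Q}⁺ = {K, Q}; {K, P}⁺ = {K, P} — none reach the full schema.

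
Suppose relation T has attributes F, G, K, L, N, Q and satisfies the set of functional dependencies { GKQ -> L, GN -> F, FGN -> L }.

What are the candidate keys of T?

(G, K, N, Q)

Attributes G, K, N, Q never appear on any right-hand side, so every candidate key must contain {G, K, N, Q}.
{G, K, N, Q}⁺ = {F, G, K, L, N, Q}, which is all of the schema, so {G, K, N, Q} is the only candidate key.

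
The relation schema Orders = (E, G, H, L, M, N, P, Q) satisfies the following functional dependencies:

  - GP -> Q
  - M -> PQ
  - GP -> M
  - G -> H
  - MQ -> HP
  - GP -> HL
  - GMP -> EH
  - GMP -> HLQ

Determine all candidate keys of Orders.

Attributes G, N never appear on any right-hand side, so every candidate key must contain {G, N}.
{G, N}⁺ = {G, H, N}, which is not all of the schema, so we must add further attributes.
{G, M, N}⁺: M→PQ adds P, Q; G→H adds H; GP→HL adds L; GMP→EH adds E → {E, G, H, L, M, N, P, Q}. Minimal: {M, N}⁺ = {H, M, N, P, Q}; {G, N}⁺ = {G, H, N}; {G, M}⁺ = {E, G, H, L, M, P, Q} — none reach the full schema.
{G, N, P}⁺: GP→Q adds Q; GP→M adds M; G→H adds H; GP→HL adds L; GMP→EH adds E → {E, G, H, L, M, N, P, Q}. Minimal: {N, P}⁺ = {N, P}; {G, P}⁺ = {E, G, H, L, M, P, Q}; {G, N}⁺ = {G, H, N} — none reach the full schema.

{G, M, N}, {G, N, P}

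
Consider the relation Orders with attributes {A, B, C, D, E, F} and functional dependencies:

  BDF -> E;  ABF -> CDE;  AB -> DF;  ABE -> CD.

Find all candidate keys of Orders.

Attributes A, B never appear on any right-hand side, so every candidate key must contain {A, B}.
{A, B}⁺ = {A, B, C, D, E, F}, which is all of the schema, so {A, B} is the only candidate key.

{A, B}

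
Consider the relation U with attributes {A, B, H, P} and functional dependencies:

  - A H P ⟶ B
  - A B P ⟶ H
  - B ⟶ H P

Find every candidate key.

{A, B}⁺: B→HP adds H, P → {A, B, H, P}. Minimal: {B}⁺ = {B, H, P}; {A}⁺ = {A} — none reach the full schema.
{A, H, P}⁺: AHP→B adds B → {A, B, H, P}. Minimal: {H, P}⁺ = {H, P}; {A, P}⁺ = {A, P}; {A, H}⁺ = {A, H} — none reach the full schema.
Any other superkey contains one of these as a subset, so there are no further candidate keys.

{A, B}, {A, H, P}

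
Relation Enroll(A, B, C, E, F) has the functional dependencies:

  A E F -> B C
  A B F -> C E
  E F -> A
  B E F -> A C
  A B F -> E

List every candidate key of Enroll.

{E, F}⁺: EF→A adds A; AEF→BC adds B, C → {A, B, C, E, F}. Minimal: {F}⁺ = {F}; {E}⁺ = {E} — none reach the full schema.
{A, B, F}⁺: ABF→CE adds C, E → {A, B, C, E, F}. Minimal: {B, F}⁺ = {B, F}; {A, F}⁺ = {A, F}; {A, B}⁺ = {A, B} — none reach the full schema.

{E, F}; {A, B, F}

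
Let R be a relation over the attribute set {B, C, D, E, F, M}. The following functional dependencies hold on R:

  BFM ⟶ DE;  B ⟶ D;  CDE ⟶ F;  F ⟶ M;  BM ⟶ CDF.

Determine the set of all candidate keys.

Attribute B never appears on the right-hand side of any dependency, so B must belong to every candidate key.
{B}⁺ = {B, D}, which is not all of the schema, so we must add further attributes.
{B, F}⁺: B→D adds D; F→M adds M; BM→CDF adds C; BFM→DE adds E → {B, C, D, E, F, M}.
{B, M}⁺: B→D adds D; BM→CDF adds C, F; BFM→DE adds E → {B, C, D, E, F, M}.
{B, C, E}⁺: B→D adds D; CDE→F adds F; F→M adds M → {B, C, D, E, F, M}.
Any other superkey contains one of these as a subset, so there are no further candidate keys.

{B, F}, {B, M}, {B, C, E}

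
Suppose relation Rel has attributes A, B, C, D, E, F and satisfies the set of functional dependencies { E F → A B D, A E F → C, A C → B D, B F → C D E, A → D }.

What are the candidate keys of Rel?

{B, F}⁺: BF→CDE adds C, D, E; EF→ABD adds A → {A, B, C, D, E, F}. Minimal: {F}⁺ = {F}; {B}⁺ = {B} — none reach the full schema.
{E, F}⁺: EF→ABD adds A, B, D; AEF→C adds C → {A, B, C, D, E, F}. Minimal: {F}⁺ = {F}; {E}⁺ = {E} — none reach the full schema.
{A, C, F}⁺: AC→BD adds B, D; BF→CDE adds E → {A, B, C, D, E, F}. Minimal: {C, F}⁺ = {C, F}; {A, F}⁺ = {A, D, F}; {A, C}⁺ = {A, B, C, D} — none reach the full schema.

{B, F}, {E, F}, {A, C, F}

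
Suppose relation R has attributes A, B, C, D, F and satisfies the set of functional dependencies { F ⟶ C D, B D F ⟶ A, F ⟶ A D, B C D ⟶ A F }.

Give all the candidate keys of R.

(B, F), (B, C, D)

Attribute B never appears on the right-hand side of any dependency, so B must belong to every candidate key.
{B}⁺ = {B}, which is not all of the schema, so we must add further attributes.
{B, F}⁺: F→CD adds C, D; BDF→A adds A → {A, B, C, D, F}.
{B, C, D}⁺: BCD→AF adds A, F → {A, B, C, D, F}.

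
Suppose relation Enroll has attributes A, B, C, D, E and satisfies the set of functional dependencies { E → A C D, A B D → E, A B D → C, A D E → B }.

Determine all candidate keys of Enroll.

{E}, {A, B, D}

{E}⁺: E→ACD adds A, C, D; ADE→B adds B → {A, B, C, D, E}.
{A, B, D}⁺: ABD→E adds E; ABD→C adds C → {A, B, C, D, E}. Minimal: {B, D}⁺ = {B, D}; {A, D}⁺ = {A, D}; {A, B}⁺ = {A, B} — none reach the full schema.
Any other superkey contains one of these as a subset, so there are no further candidate keys.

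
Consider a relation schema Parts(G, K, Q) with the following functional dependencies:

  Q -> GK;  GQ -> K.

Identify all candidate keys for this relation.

{Q}

Attribute Q never appears on the right-hand side of any dependency, so Q must belong to every candidate key.
{Q}⁺ = {G, K, Q}, which is all of the schema, so {Q} is the only candidate key.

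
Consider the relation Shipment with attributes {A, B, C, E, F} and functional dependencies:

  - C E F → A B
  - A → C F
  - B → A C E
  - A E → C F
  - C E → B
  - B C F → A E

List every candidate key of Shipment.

B; AE; CE

{B}⁺: B→ACE adds A, C, E; AE→CF adds F → {A, B, C, E, F}.
{A, E}⁺: A→CF adds C, F; CE→B adds B → {A, B, C, E, F}. Minimal: {E}⁺ = {E}; {A}⁺ = {A, C, F} — none reach the full schema.
{C, E}⁺: CE→B adds B; B→ACE adds A; AE→CF adds F → {A, B, C, E, F}. Minimal: {E}⁺ = {E}; {C}⁺ = {C} — none reach the full schema.
Any other superkey contains one of these as a subset, so there are no further candidate keys.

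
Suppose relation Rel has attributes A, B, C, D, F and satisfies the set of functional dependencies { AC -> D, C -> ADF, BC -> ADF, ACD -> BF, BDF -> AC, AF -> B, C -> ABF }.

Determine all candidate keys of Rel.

(C), (A, D, F), (B, D, F)

{C}⁺: C→ADF adds A, D, F; ACD→BF adds B → {A, B, C, D, F}.
{A, D, F}⁺: AF→B adds B; BDF→AC adds C → {A, B, C, D, F}. Minimal: {D, F}⁺ = {D, F}; {A, F}⁺ = {A, B, F}; {A, D}⁺ = {A, D} — none reach the full schema.
{B, D, F}⁺: BDF→AC adds A, C → {A, B, C, D, F}. Minimal: {D, F}⁺ = {D, F}; {B, F}⁺ = {B, F}; {B, D}⁺ = {B, D} — none reach the full schema.
Any other superkey contains one of these as a subset, so there are no further candidate keys.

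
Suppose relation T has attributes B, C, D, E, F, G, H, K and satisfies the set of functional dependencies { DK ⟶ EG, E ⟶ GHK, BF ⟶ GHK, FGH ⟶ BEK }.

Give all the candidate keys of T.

{B, C, D, F}; {C, D, E, F}; {C, D, F, K}; {C, D, F, G, H}

Attributes C, D, F never appear on any right-hand side, so every candidate key must contain {C, D, F}.
{C, D, F}⁺ = {C, D, F}, which is not all of the schema, so we must add further attributes.
{B, C, D, F}⁺: BF→GHK adds G, H, K; FGH→BEK adds E → {B, C, D, E, F, G, H, K}. Minimal: {C, D, F}⁺ = {C, D, F}; {B, D, F}⁺ = {B, D, E, F, G, H, K}; {B, C, F}⁺ = {B, C, E, F, G, H, K}; … — none reach the full schema.
{C, D, E, F}⁺: E→GHK adds G, H, K; FGH→BEK adds B → {B, C, D, E, F, G, H, K}. Minimal: {D, E, F}⁺ = {B, D, E, F, G, H, K}; {C, E, F}⁺ = {B, C, E, F, G, H, K}; {C, D, F}⁺ = {C, D, F}; … — none reach the full schema.
{C, D, F, K}⁺: DK→EG adds E, G; E→GHK adds H; FGH→BEK adds B → {B, C, D, E, F, G, H, K}. Minimal: {D, F, K}⁺ = {B, D, E, F, G, H, K}; {C, F, K}⁺ = {C, F, K}; {C, D, K}⁺ = {C, D, E, G, H, K}; … — none reach the full schema.
{C, D, F, G, H}⁺: FGH→BEK adds B, E, K → {B, C, D, E, F, G, H, K}. Minimal: {D, F, G, H}⁺ = {B, D, E, F, G, H, K}; {C, F, G, H}⁺ = {B, C, E, F, G, H, K}; {C, D, G, H}⁺ = {C, D, G, H}; … — none reach the full schema.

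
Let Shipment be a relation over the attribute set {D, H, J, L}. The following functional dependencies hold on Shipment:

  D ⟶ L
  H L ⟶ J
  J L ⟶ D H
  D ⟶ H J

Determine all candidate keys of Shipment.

(D), (H, L), (J, L)

{D}⁺: D→L adds L; D→HJ adds H, J → {D, H, J, L}.
{H, L}⁺: HL→J adds J; JL→DH adds D → {D, H, J, L}. Minimal: {L}⁺ = {L}; {H}⁺ = {H} — none reach the full schema.
{J, L}⁺: JL→DH adds D, H → {D, H, J, L}. Minimal: {L}⁺ = {L}; {J}⁺ = {J} — none reach the full schema.
Any other superkey contains one of these as a subset, so there are no further candidate keys.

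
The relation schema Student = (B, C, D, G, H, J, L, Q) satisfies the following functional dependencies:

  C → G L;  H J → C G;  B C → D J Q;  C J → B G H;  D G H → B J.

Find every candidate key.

(B, C), (C, J), (H, J), (C, D, H), (D, G, H)

{B, C}⁺: C→GL adds G, L; BC→DJQ adds D, J, Q; CJ→BGH adds H → {B, C, D, G, H, J, L, Q}. Minimal: {C}⁺ = {C, G, L}; {B}⁺ = {B} — none reach the full schema.
{C, J}⁺: C→GL adds G, L; CJ→BGH adds B, H; BC→DJQ adds D, Q → {B, C, D, G, H, J, L, Q}. Minimal: {J}⁺ = {J}; {C}⁺ = {C, G, L} — none reach the full schema.
{H, J}⁺: HJ→CG adds C, G; CJ→BGH adds B; C→GL adds L; BC→DJQ adds D, Q → {B, C, D, G, H, J, L, Q}. Minimal: {J}⁺ = {J}; {H}⁺ = {H} — none reach the full schema.
{C, D, H}⁺: C→GL adds G, L; DGH→BJ adds B, J; BC→DJQ adds Q → {B, C, D, G, H, J, L, Q}. Minimal: {D, H}⁺ = {D, H}; {C, H}⁺ = {C, G, H, L}; {C, D}⁺ = {C, D, G, L} — none reach the full schema.
{D, G, H}⁺: DGH→BJ adds B, J; HJ→CG adds C; BC→DJQ adds Q; C→GL adds L → {B, C, D, G, H, J, L, Q}. Minimal: {G, H}⁺ = {G, H}; {D, H}⁺ = {D, H}; {D, G}⁺ = {D, G} — none reach the full schema.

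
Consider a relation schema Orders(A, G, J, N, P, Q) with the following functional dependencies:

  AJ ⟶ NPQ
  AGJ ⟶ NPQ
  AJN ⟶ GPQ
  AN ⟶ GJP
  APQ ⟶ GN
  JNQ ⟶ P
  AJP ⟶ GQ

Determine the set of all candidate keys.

Attribute A never appears on the right-hand side of any dependency, so A must belong to every candidate key.
{A}⁺ = {A}, which is not all of the schema, so we must add further attributes.
{A, J}⁺: AJ→NPQ adds N, P, Q; AJN→GPQ adds G → {A, G, J, N, P, Q}. Minimal: {J}⁺ = {J}; {A}⁺ = {A} — none reach the full schema.
{A, N}⁺: AN→GJP adds G, J, P; AJP→GQ adds Q → {A, G, J, N, P, Q}. Minimal: {N}⁺ = {N}; {A}⁺ = {A} — none reach the full schema.
{A, P, Q}⁺: APQ→GN adds G, N; AN→GJP adds J → {A, G, J, N, P, Q}. Minimal: {P, Q}⁺ = {P, Q}; {A, Q}⁺ = {A, Q}; {A, P}⁺ = {A, P} — none reach the full schema.
Any other superkey contains one of these as a subset, so there are no further candidate keys.

{A, J}, {A, N}, {A, P, Q}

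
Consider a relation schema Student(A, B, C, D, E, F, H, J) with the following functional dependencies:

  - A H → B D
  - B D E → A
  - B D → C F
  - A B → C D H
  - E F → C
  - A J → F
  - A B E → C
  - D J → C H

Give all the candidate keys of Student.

{A, B, E, J}; {A, D, E, J}; {A, E, H, J}; {B, D, E, J}

Attributes E, J never appear on any right-hand side, so every candidate key must contain {E, J}.
{E, J}⁺ = {E, J}, which is not all of the schema, so we must add further attributes.
{A, B, E, J}⁺: AB→CDH adds C, D, H; AJ→F adds F → {A, B, C, D, E, F, H, J}. Minimal: {B, E, J}⁺ = {B, E, J}; {A, E, J}⁺ = {A, C, E, F, J}; {A, B, J}⁺ = {A, B, C, D, F, H, J}; … — none reach the full schema.
{A, D, E, J}⁺: AJ→F adds F; DJ→CH adds C, H; AH→BD adds B → {A, B, C, D, E, F, H, J}. Minimal: {D, E, J}⁺ = {C, D, E, H, J}; {A, E, J}⁺ = {A, C, E, F, J}; {A, D, J}⁺ = {A, B, C, D, F, H, J}; … — none reach the full schema.
{A, E, H, J}⁺: AH→BD adds B, D; BD→CF adds C, F → {A, B, C, D, E, F, H, J}. Minimal: {E, H, J}⁺ = {E, H, J}; {A, H, J}⁺ = {A, B, C, D, F, H, J}; {A, E, J}⁺ = {A, C, E, F, J}; … — none reach the full schema.
{B, D, E, J}⁺: BDE→A adds A; BD→CF adds C, F; AB→CDH adds H → {A, B, C, D, E, F, H, J}. Minimal: {D, E, J}⁺ = {C, D, E, H, J}; {B, E, J}⁺ = {B, E, J}; {B, D, J}⁺ = {B, C, D, F, H, J}; … — none reach the full schema.
Any other superkey contains one of these as a subset, so there are no further candidate keys.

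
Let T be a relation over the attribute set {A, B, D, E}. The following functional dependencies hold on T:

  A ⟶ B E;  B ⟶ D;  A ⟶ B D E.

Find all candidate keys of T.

Attribute A never appears on the right-hand side of any dependency, so A must belong to every candidate key.
{A}⁺ = {A, B, D, E}, which is all of the schema, so {A} is the only candidate key.

{A}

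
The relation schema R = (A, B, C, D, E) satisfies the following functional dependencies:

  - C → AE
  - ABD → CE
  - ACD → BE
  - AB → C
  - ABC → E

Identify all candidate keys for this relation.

{C, D}, {A, B, D}

Attribute D never appears on the right-hand side of any dependency, so D must belong to every candidate key.
{D}⁺ = {D}, which is not all of the schema, so we must add further attributes.
{C, D}⁺: C→AE adds A, E; ACD→BE adds B → {A, B, C, D, E}. Minimal: {D}⁺ = {D}; {C}⁺ = {A, C, E} — none reach the full schema.
{A, B, D}⁺: ABD→CE adds C, E → {A, B, C, D, E}. Minimal: {B, D}⁺ = {B, D}; {A, D}⁺ = {A, D}; {A, B}⁺ = {A, B, C, E} — none reach the full schema.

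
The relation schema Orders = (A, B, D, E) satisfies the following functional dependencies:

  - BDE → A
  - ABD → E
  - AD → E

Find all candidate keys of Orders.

ABD; BDE

Attributes B, D never appear on any right-hand side, so every candidate key must contain {B, D}.
{B, D}⁺ = {B, D}, which is not all of the schema, so we must add further attributes.
{A, B, D}⁺: ABD→E adds E → {A, B, D, E}.
{B, D, E}⁺: BDE→A adds A → {A, B, D, E}.
Any other superkey contains one of these as a subset, so there are no further candidate keys.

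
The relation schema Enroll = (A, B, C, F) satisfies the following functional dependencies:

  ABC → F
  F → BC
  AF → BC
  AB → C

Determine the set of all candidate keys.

AB, AF

Attribute A never appears on the right-hand side of any dependency, so A must belong to every candidate key.
{A}⁺ = {A}, which is not all of the schema, so we must add further attributes.
{A, B}⁺: AB→C adds C; ABC→F adds F → {A, B, C, F}. Minimal: {B}⁺ = {B}; {A}⁺ = {A} — none reach the full schema.
{A, F}⁺: F→BC adds B, C → {A, B, C, F}. Minimal: {F}⁺ = {B, C, F}; {A}⁺ = {A} — none reach the full schema.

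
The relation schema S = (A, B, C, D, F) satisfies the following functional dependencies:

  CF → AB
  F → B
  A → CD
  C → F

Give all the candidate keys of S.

{A}⁺: A→CD adds C, D; C→F adds F; CF→AB adds B → {A, B, C, D, F}.
{C}⁺: C→F adds F; CF→AB adds A, B; A→CD adds D → {A, B, C, D, F}.
Any other superkey contains one of these as a subset, so there are no further candidate keys.

(A), (C)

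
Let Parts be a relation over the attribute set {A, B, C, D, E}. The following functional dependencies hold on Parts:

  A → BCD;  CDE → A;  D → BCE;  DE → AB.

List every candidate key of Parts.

{A}⁺: A→BCD adds B, C, D; D→BCE adds E → {A, B, C, D, E}.
{D}⁺: D→BCE adds B, C, E; DE→AB adds A → {A, B, C, D, E}.

A, D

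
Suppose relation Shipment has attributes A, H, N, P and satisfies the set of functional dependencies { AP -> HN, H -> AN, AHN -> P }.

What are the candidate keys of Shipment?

{H}⁺: H→AN adds A, N; AHN→P adds P → {A, H, N, P}.
{A, P}⁺: AP→HN adds H, N → {A, H, N, P}.
Any other superkey contains one of these as a subset, so there are no further candidate keys.

(H), (A, P)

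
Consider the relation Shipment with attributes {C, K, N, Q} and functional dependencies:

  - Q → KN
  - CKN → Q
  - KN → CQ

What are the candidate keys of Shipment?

{Q}⁺: Q→KN adds K, N; KN→CQ adds C → {C, K, N, Q}.
{K, N}⁺: KN→CQ adds C, Q → {C, K, N, Q}. Minimal: {N}⁺ = {N}; {K}⁺ = {K} — none reach the full schema.
Any other superkey contains one of these as a subset, so there are no further candidate keys.

{Q}; {K, N}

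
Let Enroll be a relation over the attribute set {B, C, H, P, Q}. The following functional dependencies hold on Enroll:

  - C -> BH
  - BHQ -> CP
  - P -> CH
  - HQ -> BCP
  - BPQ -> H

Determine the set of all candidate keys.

Attribute Q never appears on the right-hand side of any dependency, so Q must belong to every candidate key.
{Q}⁺ = {Q}, which is not all of the schema, so we must add further attributes.
{C, Q}⁺: C→BH adds B, H; BHQ→CP adds P → {B, C, H, P, Q}. Minimal: {Q}⁺ = {Q}; {C}⁺ = {B, C, H} — none reach the full schema.
{H, Q}⁺: HQ→BCP adds B, C, P → {B, C, H, P, Q}. Minimal: {Q}⁺ = {Q}; {H}⁺ = {H} — none reach the full schema.
{P, Q}⁺: P→CH adds C, H; HQ→BCP adds B → {B, C, H, P, Q}. Minimal: {Q}⁺ = {Q}; {P}⁺ = {B, C, H, P} — none reach the full schema.

{C, Q}, {H, Q}, {P, Q}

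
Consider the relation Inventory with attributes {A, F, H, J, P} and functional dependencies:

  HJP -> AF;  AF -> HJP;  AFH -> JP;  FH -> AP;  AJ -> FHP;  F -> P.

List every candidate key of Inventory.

AF, AJ, FH, HJP

{A, F}⁺: AF→HJP adds H, J, P → {A, F, H, J, P}. Minimal: {F}⁺ = {F, P}; {A}⁺ = {A} — none reach the full schema.
{A, J}⁺: AJ→FHP adds F, H, P → {A, F, H, J, P}. Minimal: {J}⁺ = {J}; {A}⁺ = {A} — none reach the full schema.
{F, H}⁺: FH→AP adds A, P; AF→HJP adds J → {A, F, H, J, P}. Minimal: {H}⁺ = {H}; {F}⁺ = {F, P} — none reach the full schema.
{H, J, P}⁺: HJP→AF adds A, F → {A, F, H, J, P}. Minimal: {J, P}⁺ = {J, P}; {H, P}⁺ = {H, P}; {H, J}⁺ = {H, J} — none reach the full schema.
Any other superkey contains one of these as a subset, so there are no further candidate keys.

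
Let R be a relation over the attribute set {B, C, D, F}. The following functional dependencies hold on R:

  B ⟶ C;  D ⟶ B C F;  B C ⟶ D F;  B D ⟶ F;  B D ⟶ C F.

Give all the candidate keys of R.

(B), (D)

{B}⁺: B→C adds C; BC→DF adds D, F → {B, C, D, F}.
{D}⁺: D→BCF adds B, C, F → {B, C, D, F}.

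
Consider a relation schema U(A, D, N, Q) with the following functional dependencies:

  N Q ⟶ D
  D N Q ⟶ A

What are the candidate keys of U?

Attributes N, Q never appear on any right-hand side, so every candidate key must contain {N, Q}.
{N, Q}⁺ = {A, D, N, Q}, which is all of the schema, so {N, Q} is the only candidate key.

{N, Q}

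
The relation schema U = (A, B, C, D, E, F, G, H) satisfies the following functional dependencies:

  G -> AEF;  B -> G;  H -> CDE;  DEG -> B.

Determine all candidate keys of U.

Attribute H never appears on the right-hand side of any dependency, so H must belong to every candidate key.
{H}⁺ = {C, D, E, H}, which is not all of the schema, so we must add further attributes.
{B, H}⁺: B→G adds G; H→CDE adds C, D, E; G→AEF adds A, F → {A, B, C, D, E, F, G, H}. Minimal: {H}⁺ = {C, D, E, H}; {B}⁺ = {A, B, E, F, G} — none reach the full schema.
{G, H}⁺: G→AEF adds A, E, F; H→CDE adds C, D; DEG→B adds B → {A, B, C, D, E, F, G, H}. Minimal: {H}⁺ = {C, D, E, H}; {G}⁺ = {A, E, F, G} — none reach the full schema.

BH, GH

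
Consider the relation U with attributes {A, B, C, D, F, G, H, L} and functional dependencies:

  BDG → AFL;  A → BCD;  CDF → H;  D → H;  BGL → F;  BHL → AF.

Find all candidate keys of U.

{A, G}, {B, D, G}, {B, G, H, L}

Attribute G never appears on the right-hand side of any dependency, so G must belong to every candidate key.
{G}⁺ = {G}, which is not all of the schema, so we must add further attributes.
{A, G}⁺: A→BCD adds B, C, D; D→H adds H; BDG→AFL adds F, L → {A, B, C, D, F, G, H, L}. Minimal: {G}⁺ = {G}; {A}⁺ = {A, B, C, D, H} — none reach the full schema.
{B, D, G}⁺: BDG→AFL adds A, F, L; A→BCD adds C; CDF→H adds H → {A, B, C, D, F, G, H, L}. Minimal: {D, G}⁺ = {D, G, H}; {B, G}⁺ = {B, G}; {B, D}⁺ = {B, D, H} — none reach the full schema.
{B, G, H, L}⁺: BGL→F adds F; BHL→AF adds A; A→BCD adds C, D → {A, B, C, D, F, G, H, L}. Minimal: {G, H, L}⁺ = {G, H, L}; {B, H, L}⁺ = {A, B, C, D, F, H, L}; {B, G, L}⁺ = {B, F, G, L}; … — none reach the full schema.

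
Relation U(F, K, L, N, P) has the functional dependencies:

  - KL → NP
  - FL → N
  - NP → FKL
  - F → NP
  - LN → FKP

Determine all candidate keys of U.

{F}⁺: F→NP adds N, P; NP→FKL adds K, L → {F, K, L, N, P}.
{K, L}⁺: KL→NP adds N, P; NP→FKL adds F → {F, K, L, N, P}.
{L, N}⁺: LN→FKP adds F, K, P → {F, K, L, N, P}.
{N, P}⁺: NP→FKL adds F, K, L → {F, K, L, N, P}.
Any other superkey contains one of these as a subset, so there are no further candidate keys.

(F), (K, L), (L, N), (N, P)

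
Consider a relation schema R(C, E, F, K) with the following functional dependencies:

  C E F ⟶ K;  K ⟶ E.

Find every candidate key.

{C, E, F}⁺: CEF→K adds K → {C, E, F, K}. Minimal: {E, F}⁺ = {E, F}; {C, F}⁺ = {C, F}; {C, E}⁺ = {C, E} — none reach the full schema.
{C, F, K}⁺: K→E adds E → {C, E, F, K}. Minimal: {F, K}⁺ = {E, F, K}; {C, K}⁺ = {C, E, K}; {C, F}⁺ = {C, F} — none reach the full schema.
Any other superkey contains one of these as a subset, so there are no further candidate keys.

CEF, CFK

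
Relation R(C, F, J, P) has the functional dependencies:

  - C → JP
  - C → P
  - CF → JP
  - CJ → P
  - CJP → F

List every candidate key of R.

(C)

Attribute C never appears on the right-hand side of any dependency, so C must belong to every candidate key.
{C}⁺ = {C, F, J, P}, which is all of the schema, so {C} is the only candidate key.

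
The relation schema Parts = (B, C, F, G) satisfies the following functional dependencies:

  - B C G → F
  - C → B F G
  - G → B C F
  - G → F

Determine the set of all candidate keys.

{C}⁺: C→BFG adds B, F, G → {B, C, F, G}.
{G}⁺: G→BCF adds B, C, F → {B, C, F, G}.
Any other superkey contains one of these as a subset, so there are no further candidate keys.

C, G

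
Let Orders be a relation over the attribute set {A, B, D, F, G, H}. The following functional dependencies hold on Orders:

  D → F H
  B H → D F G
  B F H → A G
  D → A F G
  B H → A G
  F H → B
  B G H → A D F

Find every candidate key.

{D}⁺: D→FH adds F, H; D→AFG adds A, G; FH→B adds B → {A, B, D, F, G, H}.
{B, H}⁺: BH→DFG adds D, F, G; BFH→AG adds A → {A, B, D, F, G, H}. Minimal: {H}⁺ = {H}; {B}⁺ = {B} — none reach the full schema.
{F, H}⁺: FH→B adds B; BH→DFG adds D, G; BFH→AG adds A → {A, B, D, F, G, H}. Minimal: {H}⁺ = {H}; {F}⁺ = {F} — none reach the full schema.

{D}; {B, H}; {F, H}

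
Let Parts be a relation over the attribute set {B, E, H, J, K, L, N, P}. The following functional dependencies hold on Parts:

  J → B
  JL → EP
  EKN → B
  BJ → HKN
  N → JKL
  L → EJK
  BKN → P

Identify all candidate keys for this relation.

(J), (L), (N)

{J}⁺: J→B adds B; BJ→HKN adds H, K, N; N→JKL adds L; L→EJK adds E; BKN→P adds P → {B, E, H, J, K, L, N, P}.
{L}⁺: L→EJK adds E, J, K; J→B adds B; JL→EP adds P; BJ→HKN adds H, N → {B, E, H, J, K, L, N, P}.
{N}⁺: N→JKL adds J, K, L; L→EJK adds E; J→B adds B; JL→EP adds P; BJ→HKN adds H → {B, E, H, J, K, L, N, P}.
Any other superkey contains one of these as a subset, so there are no further candidate keys.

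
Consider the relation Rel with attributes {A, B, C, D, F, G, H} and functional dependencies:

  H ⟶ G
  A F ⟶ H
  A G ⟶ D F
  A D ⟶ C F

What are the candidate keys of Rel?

Attributes A, B never appear on any right-hand side, so every candidate key must contain {A, B}.
{A, B}⁺ = {A, B}, which is not all of the schema, so we must add further attributes.
{A, B, D}⁺: AD→CF adds C, F; AF→H adds H; H→G adds G → {A, B, C, D, F, G, H}. Minimal: {B, D}⁺ = {B, D}; {A, D}⁺ = {A, C, D, F, G, H}; {A, B}⁺ = {A, B} — none reach the full schema.
{A, B, F}⁺: AF→H adds H; H→G adds G; AG→DF adds D; AD→CF adds C → {A, B, C, D, F, G, H}. Minimal: {B, F}⁺ = {B, F}; {A, F}⁺ = {A, C, D, F, G, H}; {A, B}⁺ = {A, B} — none reach the full schema.
{A, B, G}⁺: AG→DF adds D, F; AD→CF adds C; AF→H adds H → {A, B, C, D, F, G, H}. Minimal: {B, G}⁺ = {B, G}; {A, G}⁺ = {A, C, D, F, G, H}; {A, B}⁺ = {A, B} — none reach the full schema.
{A, B, H}⁺: H→G adds G; AG→DF adds D, F; AD→CF adds C → {A, B, C, D, F, G, H}. Minimal: {B, H}⁺ = {B, G, H}; {A, H}⁺ = {A, C, D, F, G, H}; {A, B}⁺ = {A, B} — none reach the full schema.

{A, B, D}; {A, B, F}; {A, B, G}; {A, B, H}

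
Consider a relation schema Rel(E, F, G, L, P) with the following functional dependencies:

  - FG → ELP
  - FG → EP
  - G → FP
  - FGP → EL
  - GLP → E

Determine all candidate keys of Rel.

(G)

Attribute G never appears on the right-hand side of any dependency, so G must belong to every candidate key.
{G}⁺ = {E, F, G, L, P}, which is all of the schema, so {G} is the only candidate key.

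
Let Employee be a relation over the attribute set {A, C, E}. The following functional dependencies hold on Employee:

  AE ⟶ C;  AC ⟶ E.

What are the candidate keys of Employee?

Attribute A never appears on the right-hand side of any dependency, so A must belong to every candidate key.
{A}⁺ = {A}, which is not all of the schema, so we must add further attributes.
{A, C}⁺: AC→E adds E → {A, C, E}.
{A, E}⁺: AE→C adds C → {A, C, E}.
Any other superkey contains one of these as a subset, so there are no further candidate keys.

(A, C); (A, E)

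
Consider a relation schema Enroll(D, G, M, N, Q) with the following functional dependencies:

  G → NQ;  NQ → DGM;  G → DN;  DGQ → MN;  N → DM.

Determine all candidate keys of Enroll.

{G}⁺: G→NQ adds N, Q; NQ→DGM adds D, M → {D, G, M, N, Q}.
{N, Q}⁺: NQ→DGM adds D, G, M → {D, G, M, N, Q}.

{G}, {N, Q}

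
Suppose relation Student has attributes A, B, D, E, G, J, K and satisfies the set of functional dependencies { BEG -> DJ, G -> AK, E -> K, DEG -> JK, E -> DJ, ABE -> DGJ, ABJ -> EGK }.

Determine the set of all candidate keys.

(A, B, E), (A, B, J), (B, E, G), (B, G, J)

Attribute B never appears on the right-hand side of any dependency, so B must belong to every candidate key.
{B}⁺ = {B}, which is not all of the schema, so we must add further attributes.
{A, B, E}⁺: E→K adds K; E→DJ adds D, J; ABE→DGJ adds G → {A, B, D, E, G, J, K}. Minimal: {B, E}⁺ = {B, D, E, J, K}; {A, E}⁺ = {A, D, E, J, K}; {A, B}⁺ = {A, B} — none reach the full schema.
{A, B, J}⁺: ABJ→EGK adds E, G, K; BEG→DJ adds D → {A, B, D, E, G, J, K}. Minimal: {B, J}⁺ = {B, J}; {A, J}⁺ = {A, J}; {A, B}⁺ = {A, B} — none reach the full schema.
{B, E, G}⁺: BEG→DJ adds D, J; G→AK adds A, K → {A, B, D, E, G, J, K}. Minimal: {E, G}⁺ = {A, D, E, G, J, K}; {B, G}⁺ = {A, B, G, K}; {B, E}⁺ = {B, D, E, J, K} — none reach the full schema.
{B, G, J}⁺: G→AK adds A, K; ABJ→EGK adds E; BEG→DJ adds D → {A, B, D, E, G, J, K}. Minimal: {G, J}⁺ = {A, G, J, K}; {B, J}⁺ = {B, J}; {B, G}⁺ = {A, B, G, K} — none reach the full schema.
Any other superkey contains one of these as a subset, so there are no further candidate keys.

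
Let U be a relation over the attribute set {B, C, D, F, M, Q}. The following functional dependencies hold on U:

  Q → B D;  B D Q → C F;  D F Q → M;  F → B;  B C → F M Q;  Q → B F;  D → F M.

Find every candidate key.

(Q); (B, C); (C, D); (C, F)

{Q}⁺: Q→BD adds B, D; BDQ→CF adds C, F; DFQ→M adds M → {B, C, D, F, M, Q}.
{B, C}⁺: BC→FMQ adds F, M, Q; Q→BD adds D → {B, C, D, F, M, Q}. Minimal: {C}⁺ = {C}; {B}⁺ = {B} — none reach the full schema.
{C, D}⁺: D→FM adds F, M; F→B adds B; BC→FMQ adds Q → {B, C, D, F, M, Q}. Minimal: {D}⁺ = {B, D, F, M}; {C}⁺ = {C} — none reach the full schema.
{C, F}⁺: F→B adds B; BC→FMQ adds M, Q; Q→BD adds D → {B, C, D, F, M, Q}. Minimal: {F}⁺ = {B, F}; {C}⁺ = {C} — none reach the full schema.
Any other superkey contains one of these as a subset, so there are no further candidate keys.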